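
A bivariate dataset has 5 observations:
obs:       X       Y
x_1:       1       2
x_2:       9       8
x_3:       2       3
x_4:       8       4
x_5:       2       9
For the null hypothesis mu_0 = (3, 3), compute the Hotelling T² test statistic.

Step 1 — sample mean vector:
  mean(X) = (1 + 9 + 2 + 8 + 2) / 5 = 22/5 = 4.4
  mean(Y) = (2 + 8 + 3 + 4 + 9) / 5 = 26/5 = 5.2
  x̄ = (4.4, 5.2),  deviation x̄ - mu_0 = (4.4, 5.2) - (3, 3) = (1.4, 2.2).

Step 2 — sample covariance matrix, S[i,j] = (1/(n-1)) · Σ_k (x_{k,i} - mean_i) · (x_{k,j} - mean_j), divisor n-1 = 4:
  S[X,X] = ((-3.4)·(-3.4) + (4.6)·(4.6) + (-2.4)·(-2.4) + (3.6)·(3.6) + (-2.4)·(-2.4)) / 4 = 57.2/4 = 14.3
  S[X,Y] = ((-3.4)·(-3.2) + (4.6)·(2.8) + (-2.4)·(-2.2) + (3.6)·(-1.2) + (-2.4)·(3.8)) / 4 = 15.6/4 = 3.9
  S[Y,Y] = ((-3.2)·(-3.2) + (2.8)·(2.8) + (-2.2)·(-2.2) + (-1.2)·(-1.2) + (3.8)·(3.8)) / 4 = 38.8/4 = 9.7
  S = [[14.3, 3.9],
 [3.9, 9.7]].

Step 3 — invert S. det(S) = 14.3·9.7 - (3.9)² = 123.5.
  S^{-1} = (1/det) · [[d, -b], [-b, a]] = [[0.0785, -0.0316],
 [-0.0316, 0.1158]].

Step 4 — quadratic form (x̄ - mu_0)^T · S^{-1} · (x̄ - mu_0):
  S^{-1} · (x̄ - mu_0) = (0.0405, 0.2105),
  (x̄ - mu_0)^T · [...] = (1.4)·(0.0405) + (2.2)·(0.2105) = 0.5198.

Step 5 — scale by n: T² = 5 · 0.5198 = 2.5992.

T² ≈ 2.5992


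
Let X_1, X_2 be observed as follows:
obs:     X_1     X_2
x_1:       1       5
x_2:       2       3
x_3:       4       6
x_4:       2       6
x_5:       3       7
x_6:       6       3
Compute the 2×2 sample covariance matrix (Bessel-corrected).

Step 1 — column means:
  mean(X_1) = (1 + 2 + 4 + 2 + 3 + 6) / 6 = 18/6 = 3
  mean(X_2) = (5 + 3 + 6 + 6 + 7 + 3) / 6 = 30/6 = 5

Step 2 — sample covariance S[i,j] = (1/(n-1)) · Σ_k (x_{k,i} - mean_i) · (x_{k,j} - mean_j), with n-1 = 5.
  S[X_1,X_1] = ((-2)·(-2) + (-1)·(-1) + (1)·(1) + (-1)·(-1) + (0)·(0) + (3)·(3)) / 5 = 16/5 = 3.2
  S[X_1,X_2] = ((-2)·(0) + (-1)·(-2) + (1)·(1) + (-1)·(1) + (0)·(2) + (3)·(-2)) / 5 = -4/5 = -0.8
  S[X_2,X_2] = ((0)·(0) + (-2)·(-2) + (1)·(1) + (1)·(1) + (2)·(2) + (-2)·(-2)) / 5 = 14/5 = 2.8

S is symmetric (S[j,i] = S[i,j]). Assembling:

S = [[3.2, -0.8],
 [-0.8, 2.8]]


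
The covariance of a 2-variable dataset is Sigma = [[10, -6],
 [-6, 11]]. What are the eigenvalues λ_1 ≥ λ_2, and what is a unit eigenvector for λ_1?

Step 1 — characteristic polynomial of 2×2 Sigma:
  det(Sigma - λI) = λ² - trace · λ + det = 0.
  trace = 10 + 11 = 21, det = 10·11 - (-6)² = 74.
Step 2 — discriminant:
  Δ = trace² - 4·det = 441 - 296 = 145.
Step 3 — eigenvalues:
  λ = (trace ± √Δ)/2 = (21 ± 12.0416)/2,
  λ_1 = 16.5208,  λ_2 = 4.4792.

Step 4 — unit eigenvector for λ_1: solve (Sigma - λ_1 I)v = 0. First row:
  (10 - 16.5208)·v_x + (-6)·v_y = 0, i.e. (-6.5208)·v_x + (-6)·v_y = 0,
  so v ∝ (b, λ_1 - a) = (-6, 6.5208); multiply by -1 so the first entry is positive: u = (6, -6.5208).
  ||u|| = √((6)² + (-6.5208)²) = √(78.5208) ≈ 8.8612,
  v_1 = u/||u|| ≈ (0.6771, -0.7359) (||v_1|| = 1).

λ_1 = 16.5208,  λ_2 = 4.4792;  v_1 ≈ (0.6771, -0.7359)


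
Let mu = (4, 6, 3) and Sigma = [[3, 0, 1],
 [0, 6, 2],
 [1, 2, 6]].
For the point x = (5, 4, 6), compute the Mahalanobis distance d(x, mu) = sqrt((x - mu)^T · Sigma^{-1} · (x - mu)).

Step 1 — centre the observation: (x - mu) = (1, -2, 3).

Step 2 — invert Sigma (cofactor / det for 3×3, or solve directly):
  Sigma^{-1} = [[0.3556, 0.0222, -0.0667],
 [0.0222, 0.1889, -0.0667],
 [-0.0667, -0.0667, 0.2]].

Step 3 — form the quadratic (x - mu)^T · Sigma^{-1} · (x - mu):
  Sigma^{-1} · (x - mu) = (0.1111, -0.5556, 0.6667).
  (x - mu)^T · [Sigma^{-1} · (x - mu)] = (1)·(0.1111) + (-2)·(-0.5556) + (3)·(0.6667) = 3.2222.

Step 4 — take square root: d = √(3.2222) ≈ 1.7951.

d(x, mu) = √(3.2222) ≈ 1.7951


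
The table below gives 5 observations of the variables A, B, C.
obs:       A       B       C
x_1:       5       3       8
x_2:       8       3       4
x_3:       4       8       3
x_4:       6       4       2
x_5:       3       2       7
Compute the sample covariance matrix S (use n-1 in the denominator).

Step 1 — column means:
  mean(A) = (5 + 8 + 4 + 6 + 3) / 5 = 26/5 = 5.2
  mean(B) = (3 + 3 + 8 + 4 + 2) / 5 = 20/5 = 4
  mean(C) = (8 + 4 + 3 + 2 + 7) / 5 = 24/5 = 4.8

Step 2 — sample covariance S[i,j] = (1/(n-1)) · Σ_k (x_{k,i} - mean_i) · (x_{k,j} - mean_j), with n-1 = 4.
  S[A,A] = ((-0.2)·(-0.2) + (2.8)·(2.8) + (-1.2)·(-1.2) + (0.8)·(0.8) + (-2.2)·(-2.2)) / 4 = 14.8/4 = 3.7
  S[A,B] = ((-0.2)·(-1) + (2.8)·(-1) + (-1.2)·(4) + (0.8)·(0) + (-2.2)·(-2)) / 4 = -3/4 = -0.75
  S[A,C] = ((-0.2)·(3.2) + (2.8)·(-0.8) + (-1.2)·(-1.8) + (0.8)·(-2.8) + (-2.2)·(2.2)) / 4 = -7.8/4 = -1.95
  S[B,B] = ((-1)·(-1) + (-1)·(-1) + (4)·(4) + (0)·(0) + (-2)·(-2)) / 4 = 22/4 = 5.5
  S[B,C] = ((-1)·(3.2) + (-1)·(-0.8) + (4)·(-1.8) + (0)·(-2.8) + (-2)·(2.2)) / 4 = -14/4 = -3.5
  S[C,C] = ((3.2)·(3.2) + (-0.8)·(-0.8) + (-1.8)·(-1.8) + (-2.8)·(-2.8) + (2.2)·(2.2)) / 4 = 26.8/4 = 6.7

S is symmetric (S[j,i] = S[i,j]). Assembling:

S = [[3.7, -0.75, -1.95],
 [-0.75, 5.5, -3.5],
 [-1.95, -3.5, 6.7]]


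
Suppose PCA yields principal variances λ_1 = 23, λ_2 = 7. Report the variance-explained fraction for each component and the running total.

Step 1 — total variance = trace(Sigma) = Σ λ_i = 23 + 7 = 30.

Step 2 — fraction explained by component i = λ_i / Σ λ:
  PC1: 23/30 = 0.7667
  PC2: 7/30 = 0.2333

Step 3 — cumulative fraction after k components = (λ_1 + ... + λ_k) / Σ λ:
  k = 1: 23/30 = 0.7667
  k = 2: (23 + 7)/30 = 30/30 = 1

Summary (fraction, with percent):

explained: PC1 0.7667 (76.67%), PC2 0.2333 (23.33%);  cumulative: 0.7667, 1


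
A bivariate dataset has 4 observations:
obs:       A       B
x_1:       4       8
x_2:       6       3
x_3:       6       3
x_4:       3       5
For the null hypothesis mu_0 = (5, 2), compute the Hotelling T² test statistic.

Step 1 — sample mean vector:
  mean(A) = (4 + 6 + 6 + 3) / 4 = 19/4 = 4.75
  mean(B) = (8 + 3 + 3 + 5) / 4 = 19/4 = 4.75
  x̄ = (4.75, 4.75),  deviation x̄ - mu_0 = (4.75, 4.75) - (5, 2) = (-0.25, 2.75).

Step 2 — sample covariance matrix, S[i,j] = (1/(n-1)) · Σ_k (x_{k,i} - mean_i) · (x_{k,j} - mean_j), divisor n-1 = 3:
  S[A,A] = ((-0.75)·(-0.75) + (1.25)·(1.25) + (1.25)·(1.25) + (-1.75)·(-1.75)) / 3 = 6.75/3 = 2.25
  S[A,B] = ((-0.75)·(3.25) + (1.25)·(-1.75) + (1.25)·(-1.75) + (-1.75)·(0.25)) / 3 = -7.25/3 = -2.4167
  S[B,B] = ((3.25)·(3.25) + (-1.75)·(-1.75) + (-1.75)·(-1.75) + (0.25)·(0.25)) / 3 = 16.75/3 = 5.5833
  S = [[2.25, -2.4167],
 [-2.4167, 5.5833]].

Step 3 — invert S. det(S) = 2.25·5.5833 - (-2.4167)² = 6.7222.
  S^{-1} = (1/det) · [[d, -b], [-b, a]] = [[0.8306, 0.3595],
 [0.3595, 0.3347]].

Step 4 — quadratic form (x̄ - mu_0)^T · S^{-1} · (x̄ - mu_0):
  S^{-1} · (x̄ - mu_0) = (0.781, 0.8306),
  (x̄ - mu_0)^T · [...] = (-0.25)·(0.781) + (2.75)·(0.8306) = 2.0888.

Step 5 — scale by n: T² = 4 · 2.0888 = 8.3554.

T² ≈ 8.3554


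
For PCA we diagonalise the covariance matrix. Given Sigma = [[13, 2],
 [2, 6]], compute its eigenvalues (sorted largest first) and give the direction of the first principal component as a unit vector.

Step 1 — characteristic polynomial of 2×2 Sigma:
  det(Sigma - λI) = λ² - trace · λ + det = 0.
  trace = 13 + 6 = 19, det = 13·6 - (2)² = 74.
Step 2 — discriminant:
  Δ = trace² - 4·det = 361 - 296 = 65.
Step 3 — eigenvalues:
  λ = (trace ± √Δ)/2 = (19 ± 8.0623)/2,
  λ_1 = 13.5311,  λ_2 = 5.4689.

Step 4 — unit eigenvector for λ_1: solve (Sigma - λ_1 I)v = 0. First row:
  (13 - 13.5311)·v_x + (2)·v_y = 0, i.e. (-0.5311)·v_x + (2)·v_y = 0,
  so v ∝ (b, λ_1 - a) = (2, 0.5311) = u.
  ||u|| = √((2)² + (0.5311)²) = √(4.2821) ≈ 2.0693,
  v_1 = u/||u|| ≈ (0.9665, 0.2567) (||v_1|| = 1).

λ_1 = 13.5311,  λ_2 = 5.4689;  v_1 ≈ (0.9665, 0.2567)


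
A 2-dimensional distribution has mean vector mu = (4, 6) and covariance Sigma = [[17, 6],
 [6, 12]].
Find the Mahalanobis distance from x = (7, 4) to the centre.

Step 1 — centre the observation: (x - mu) = (3, -2).

Step 2 — invert Sigma. det(Sigma) = 17·12 - (6)² = 168.
  Sigma^{-1} = (1/det) · [[d, -b], [-b, a]] = [[0.0714, -0.0357],
 [-0.0357, 0.1012]].

Step 3 — form the quadratic (x - mu)^T · Sigma^{-1} · (x - mu):
  Sigma^{-1} · (x - mu) = (0.2857, -0.3095).
  (x - mu)^T · [Sigma^{-1} · (x - mu)] = (3)·(0.2857) + (-2)·(-0.3095) = 1.4762.

Step 4 — take square root: d = √(1.4762) ≈ 1.215.

d(x, mu) = √(1.4762) ≈ 1.215


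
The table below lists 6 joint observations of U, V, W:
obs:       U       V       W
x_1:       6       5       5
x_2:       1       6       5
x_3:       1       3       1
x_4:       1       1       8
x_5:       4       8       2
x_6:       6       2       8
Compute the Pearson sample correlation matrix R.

Step 1 — column means:
  mean(U) = (6 + 1 + 1 + 1 + 4 + 6) / 6 = 19/6 = 3.1667
  mean(V) = (5 + 6 + 3 + 1 + 8 + 2) / 6 = 25/6 = 4.1667
  mean(W) = (5 + 5 + 1 + 8 + 2 + 8) / 6 = 29/6 = 4.8333

Step 2 — sample variances and covariances s[i,j] = (1/(n-1)) · Σ_k (x_{k,i} - mean_i) · (x_{k,j} - mean_j), with n-1 = 5:
  s[U,U] = ((2.8333)·(2.8333) + (-2.1667)·(-2.1667) + (-2.1667)·(-2.1667) + (-2.1667)·(-2.1667) + (0.8333)·(0.8333) + (2.8333)·(2.8333)) / 5 = 30.8333/5 = 6.1667
  s[U,V] = ((2.8333)·(0.8333) + (-2.1667)·(1.8333) + (-2.1667)·(-1.1667) + (-2.1667)·(-3.1667) + (0.8333)·(3.8333) + (2.8333)·(-2.1667)) / 5 = 4.8333/5 = 0.9667
  s[U,W] = ((2.8333)·(0.1667) + (-2.1667)·(0.1667) + (-2.1667)·(-3.8333) + (-2.1667)·(3.1667) + (0.8333)·(-2.8333) + (2.8333)·(3.1667)) / 5 = 8.1667/5 = 1.6333
  s[V,V] = ((0.8333)·(0.8333) + (1.8333)·(1.8333) + (-1.1667)·(-1.1667) + (-3.1667)·(-3.1667) + (3.8333)·(3.8333) + (-2.1667)·(-2.1667)) / 5 = 34.8333/5 = 6.9667
  s[V,W] = ((0.8333)·(0.1667) + (1.8333)·(0.1667) + (-1.1667)·(-3.8333) + (-3.1667)·(3.1667) + (3.8333)·(-2.8333) + (-2.1667)·(3.1667)) / 5 = -22.8333/5 = -4.5667
  s[W,W] = ((0.1667)·(0.1667) + (0.1667)·(0.1667) + (-3.8333)·(-3.8333) + (3.1667)·(3.1667) + (-2.8333)·(-2.8333) + (3.1667)·(3.1667)) / 5 = 42.8333/5 = 8.5667
  Sample standard deviations s_i = √(s[i,i]):
  s(U) = √(6.1667) = 2.4833
  s(V) = √(6.9667) = 2.6394
  s(W) = √(8.5667) = 2.9269

Step 3 — r_{ij} = s_{ij} / (s_i · s_j):
  r[U,U] = 1 (diagonal).
  r[U,V] = 0.9667 / (2.4833 · 2.6394) = 0.9667 / 6.5545 = 0.1475
  r[U,W] = 1.6333 / (2.4833 · 2.9269) = 1.6333 / 7.2683 = 0.2247
  r[V,V] = 1 (diagonal).
  r[V,W] = -4.5667 / (2.6394 · 2.9269) = -4.5667 / 7.7254 = -0.5911
  r[W,W] = 1 (diagonal).

R is symmetric with unit diagonal. Assembling:

R = [[1, 0.1475, 0.2247],
 [0.1475, 1, -0.5911],
 [0.2247, -0.5911, 1]]


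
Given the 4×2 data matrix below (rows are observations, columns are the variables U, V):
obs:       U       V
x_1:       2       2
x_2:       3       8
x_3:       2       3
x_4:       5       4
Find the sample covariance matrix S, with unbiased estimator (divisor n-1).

Step 1 — column means:
  mean(U) = (2 + 3 + 2 + 5) / 4 = 12/4 = 3
  mean(V) = (2 + 8 + 3 + 4) / 4 = 17/4 = 4.25

Step 2 — sample covariance S[i,j] = (1/(n-1)) · Σ_k (x_{k,i} - mean_i) · (x_{k,j} - mean_j), with n-1 = 3.
  S[U,U] = ((-1)·(-1) + (0)·(0) + (-1)·(-1) + (2)·(2)) / 3 = 6/3 = 2
  S[U,V] = ((-1)·(-2.25) + (0)·(3.75) + (-1)·(-1.25) + (2)·(-0.25)) / 3 = 3/3 = 1
  S[V,V] = ((-2.25)·(-2.25) + (3.75)·(3.75) + (-1.25)·(-1.25) + (-0.25)·(-0.25)) / 3 = 20.75/3 = 6.9167

S is symmetric (S[j,i] = S[i,j]). Assembling:

S = [[2, 1],
 [1, 6.9167]]


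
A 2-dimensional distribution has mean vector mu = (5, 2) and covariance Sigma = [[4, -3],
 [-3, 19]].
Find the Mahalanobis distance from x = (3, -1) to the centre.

Step 1 — centre the observation: (x - mu) = (-2, -3).

Step 2 — invert Sigma. det(Sigma) = 4·19 - (-3)² = 67.
  Sigma^{-1} = (1/det) · [[d, -b], [-b, a]] = [[0.2836, 0.0448],
 [0.0448, 0.0597]].

Step 3 — form the quadratic (x - mu)^T · Sigma^{-1} · (x - mu):
  Sigma^{-1} · (x - mu) = (-0.7015, -0.2687).
  (x - mu)^T · [Sigma^{-1} · (x - mu)] = (-2)·(-0.7015) + (-3)·(-0.2687) = 2.209.

Step 4 — take square root: d = √(2.209) ≈ 1.4863.

d(x, mu) = √(2.209) ≈ 1.4863


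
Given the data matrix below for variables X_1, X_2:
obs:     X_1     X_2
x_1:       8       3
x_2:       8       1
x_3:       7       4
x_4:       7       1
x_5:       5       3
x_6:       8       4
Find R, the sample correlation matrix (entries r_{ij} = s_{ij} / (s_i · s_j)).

Step 1 — column means:
  mean(X_1) = (8 + 8 + 7 + 7 + 5 + 8) / 6 = 43/6 = 7.1667
  mean(X_2) = (3 + 1 + 4 + 1 + 3 + 4) / 6 = 16/6 = 2.6667

Step 2 — sample variances and covariances s[i,j] = (1/(n-1)) · Σ_k (x_{k,i} - mean_i) · (x_{k,j} - mean_j), with n-1 = 5:
  s[X_1,X_1] = ((0.8333)·(0.8333) + (0.8333)·(0.8333) + (-0.1667)·(-0.1667) + (-0.1667)·(-0.1667) + (-2.1667)·(-2.1667) + (0.8333)·(0.8333)) / 5 = 6.8333/5 = 1.3667
  s[X_1,X_2] = ((0.8333)·(0.3333) + (0.8333)·(-1.6667) + (-0.1667)·(1.3333) + (-0.1667)·(-1.6667) + (-2.1667)·(0.3333) + (0.8333)·(1.3333)) / 5 = -0.6667/5 = -0.1333
  s[X_2,X_2] = ((0.3333)·(0.3333) + (-1.6667)·(-1.6667) + (1.3333)·(1.3333) + (-1.6667)·(-1.6667) + (0.3333)·(0.3333) + (1.3333)·(1.3333)) / 5 = 9.3333/5 = 1.8667
  Sample standard deviations s_i = √(s[i,i]):
  s(X_1) = √(1.3667) = 1.169
  s(X_2) = √(1.8667) = 1.3663

Step 3 — r_{ij} = s_{ij} / (s_i · s_j):
  r[X_1,X_1] = 1 (diagonal).
  r[X_1,X_2] = -0.1333 / (1.169 · 1.3663) = -0.1333 / 1.5972 = -0.0835
  r[X_2,X_2] = 1 (diagonal).

R is symmetric with unit diagonal. Assembling:

R = [[1, -0.0835],
 [-0.0835, 1]]


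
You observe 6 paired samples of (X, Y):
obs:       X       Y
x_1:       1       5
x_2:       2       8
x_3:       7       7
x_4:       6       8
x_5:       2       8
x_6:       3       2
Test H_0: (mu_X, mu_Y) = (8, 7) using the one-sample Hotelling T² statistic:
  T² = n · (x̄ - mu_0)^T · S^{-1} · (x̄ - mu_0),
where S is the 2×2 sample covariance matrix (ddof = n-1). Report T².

Step 1 — sample mean vector:
  mean(X) = (1 + 2 + 7 + 6 + 2 + 3) / 6 = 21/6 = 3.5
  mean(Y) = (5 + 8 + 7 + 8 + 8 + 2) / 6 = 38/6 = 6.3333
  x̄ = (3.5, 6.3333),  deviation x̄ - mu_0 = (3.5, 6.3333) - (8, 7) = (-4.5, -0.6667).

Step 2 — sample covariance matrix, S[i,j] = (1/(n-1)) · Σ_k (x_{k,i} - mean_i) · (x_{k,j} - mean_j), divisor n-1 = 5:
  S[X,X] = ((-2.5)·(-2.5) + (-1.5)·(-1.5) + (3.5)·(3.5) + (2.5)·(2.5) + (-1.5)·(-1.5) + (-0.5)·(-0.5)) / 5 = 29.5/5 = 5.9
  S[X,Y] = ((-2.5)·(-1.3333) + (-1.5)·(1.6667) + (3.5)·(0.6667) + (2.5)·(1.6667) + (-1.5)·(1.6667) + (-0.5)·(-4.3333)) / 5 = 7/5 = 1.4
  S[Y,Y] = ((-1.3333)·(-1.3333) + (1.6667)·(1.6667) + (0.6667)·(0.6667) + (1.6667)·(1.6667) + (1.6667)·(1.6667) + (-4.3333)·(-4.3333)) / 5 = 29.3333/5 = 5.8667
  S = [[5.9, 1.4],
 [1.4, 5.8667]].

Step 3 — invert S. det(S) = 5.9·5.8667 - (1.4)² = 32.6533.
  S^{-1} = (1/det) · [[d, -b], [-b, a]] = [[0.1797, -0.0429],
 [-0.0429, 0.1807]].

Step 4 — quadratic form (x̄ - mu_0)^T · S^{-1} · (x̄ - mu_0):
  S^{-1} · (x̄ - mu_0) = (-0.7799, 0.0725),
  (x̄ - mu_0)^T · [...] = (-4.5)·(-0.7799) + (-0.6667)·(0.0725) = 3.4613.

Step 5 — scale by n: T² = 6 · 3.4613 = 20.7677.

T² ≈ 20.7677


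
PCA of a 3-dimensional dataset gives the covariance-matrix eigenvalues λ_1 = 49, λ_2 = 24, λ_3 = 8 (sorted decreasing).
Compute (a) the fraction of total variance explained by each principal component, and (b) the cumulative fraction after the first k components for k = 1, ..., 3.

Step 1 — total variance = trace(Sigma) = Σ λ_i = 49 + 24 + 8 = 81.

Step 2 — fraction explained by component i = λ_i / Σ λ:
  PC1: 49/81 = 0.6049
  PC2: 24/81 = 0.2963
  PC3: 8/81 = 0.0988

Step 3 — cumulative fraction after k components = (λ_1 + ... + λ_k) / Σ λ:
  k = 1: 49/81 = 0.6049
  k = 2: (49 + 24)/81 = 73/81 = 0.9012
  k = 3: (49 + 24 + 8)/81 = 81/81 = 1

Summary (fraction, with percent):

explained: PC1 0.6049 (60.49%), PC2 0.2963 (29.63%), PC3 0.0988 (9.88%);  cumulative: 0.6049, 0.9012, 1


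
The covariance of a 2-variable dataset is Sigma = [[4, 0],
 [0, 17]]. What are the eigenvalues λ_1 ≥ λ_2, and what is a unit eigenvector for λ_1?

Step 1 — characteristic polynomial of 2×2 Sigma:
  det(Sigma - λI) = λ² - trace · λ + det = 0.
  trace = 4 + 17 = 21, det = 4·17 - (0)² = 68.
Step 2 — discriminant:
  Δ = trace² - 4·det = 441 - 272 = 169.
Step 3 — eigenvalues:
  λ = (trace ± √Δ)/2 = (21 ± 13)/2,
  λ_1 = 17,  λ_2 = 4.

Step 4 — unit eigenvector for λ_1: Sigma is diagonal, so its eigenvectors are the coordinate axes. λ_1 = 17 is the diagonal entry on the second coordinate axis, hence
  v_1 = (0, 1) (||v_1|| = 1).

λ_1 = 17,  λ_2 = 4;  v_1 ≈ (0, 1)


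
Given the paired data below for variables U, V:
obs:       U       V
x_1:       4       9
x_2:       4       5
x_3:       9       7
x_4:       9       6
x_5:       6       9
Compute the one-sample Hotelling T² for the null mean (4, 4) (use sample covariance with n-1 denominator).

Step 1 — sample mean vector:
  mean(U) = (4 + 4 + 9 + 9 + 6) / 5 = 32/5 = 6.4
  mean(V) = (9 + 5 + 7 + 6 + 9) / 5 = 36/5 = 7.2
  x̄ = (6.4, 7.2),  deviation x̄ - mu_0 = (6.4, 7.2) - (4, 4) = (2.4, 3.2).

Step 2 — sample covariance matrix, S[i,j] = (1/(n-1)) · Σ_k (x_{k,i} - mean_i) · (x_{k,j} - mean_j), divisor n-1 = 4:
  S[U,U] = ((-2.4)·(-2.4) + (-2.4)·(-2.4) + (2.6)·(2.6) + (2.6)·(2.6) + (-0.4)·(-0.4)) / 4 = 25.2/4 = 6.3
  S[U,V] = ((-2.4)·(1.8) + (-2.4)·(-2.2) + (2.6)·(-0.2) + (2.6)·(-1.2) + (-0.4)·(1.8)) / 4 = -3.4/4 = -0.85
  S[V,V] = ((1.8)·(1.8) + (-2.2)·(-2.2) + (-0.2)·(-0.2) + (-1.2)·(-1.2) + (1.8)·(1.8)) / 4 = 12.8/4 = 3.2
  S = [[6.3, -0.85],
 [-0.85, 3.2]].

Step 3 — invert S. det(S) = 6.3·3.2 - (-0.85)² = 19.4375.
  S^{-1} = (1/det) · [[d, -b], [-b, a]] = [[0.1646, 0.0437],
 [0.0437, 0.3241]].

Step 4 — quadratic form (x̄ - mu_0)^T · S^{-1} · (x̄ - mu_0):
  S^{-1} · (x̄ - mu_0) = (0.535, 1.1421),
  (x̄ - mu_0)^T · [...] = (2.4)·(0.535) + (3.2)·(1.1421) = 4.9389.

Step 5 — scale by n: T² = 5 · 4.9389 = 24.6945.

T² ≈ 24.6945


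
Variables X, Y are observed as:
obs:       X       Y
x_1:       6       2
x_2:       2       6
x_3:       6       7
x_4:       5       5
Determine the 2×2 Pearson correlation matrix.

Step 1 — column means:
  mean(X) = (6 + 2 + 6 + 5) / 4 = 19/4 = 4.75
  mean(Y) = (2 + 6 + 7 + 5) / 4 = 20/4 = 5

Step 2 — sample variances and covariances s[i,j] = (1/(n-1)) · Σ_k (x_{k,i} - mean_i) · (x_{k,j} - mean_j), with n-1 = 3:
  s[X,X] = ((1.25)·(1.25) + (-2.75)·(-2.75) + (1.25)·(1.25) + (0.25)·(0.25)) / 3 = 10.75/3 = 3.5833
  s[X,Y] = ((1.25)·(-3) + (-2.75)·(1) + (1.25)·(2) + (0.25)·(0)) / 3 = -4/3 = -1.3333
  s[Y,Y] = ((-3)·(-3) + (1)·(1) + (2)·(2) + (0)·(0)) / 3 = 14/3 = 4.6667
  Sample standard deviations s_i = √(s[i,i]):
  s(X) = √(3.5833) = 1.893
  s(Y) = √(4.6667) = 2.1602

Step 3 — r_{ij} = s_{ij} / (s_i · s_j):
  r[X,X] = 1 (diagonal).
  r[X,Y] = -1.3333 / (1.893 · 2.1602) = -1.3333 / 4.0893 = -0.3261
  r[Y,Y] = 1 (diagonal).

R is symmetric with unit diagonal. Assembling:

R = [[1, -0.3261],
 [-0.3261, 1]]


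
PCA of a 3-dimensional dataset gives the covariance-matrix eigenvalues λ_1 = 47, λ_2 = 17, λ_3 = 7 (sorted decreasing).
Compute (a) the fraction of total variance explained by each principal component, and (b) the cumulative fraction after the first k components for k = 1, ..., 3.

Step 1 — total variance = trace(Sigma) = Σ λ_i = 47 + 17 + 7 = 71.

Step 2 — fraction explained by component i = λ_i / Σ λ:
  PC1: 47/71 = 0.662
  PC2: 17/71 = 0.2394
  PC3: 7/71 = 0.0986

Step 3 — cumulative fraction after k components = (λ_1 + ... + λ_k) / Σ λ:
  k = 1: 47/71 = 0.662
  k = 2: (47 + 17)/71 = 64/71 = 0.9014
  k = 3: (47 + 17 + 7)/71 = 71/71 = 1

Summary (fraction, with percent):

explained: PC1 0.662 (66.2%), PC2 0.2394 (23.94%), PC3 0.0986 (9.86%);  cumulative: 0.662, 0.9014, 1


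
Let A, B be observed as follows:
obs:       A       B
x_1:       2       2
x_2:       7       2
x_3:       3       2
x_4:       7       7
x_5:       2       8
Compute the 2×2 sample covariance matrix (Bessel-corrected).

Step 1 — column means:
  mean(A) = (2 + 7 + 3 + 7 + 2) / 5 = 21/5 = 4.2
  mean(B) = (2 + 2 + 2 + 7 + 8) / 5 = 21/5 = 4.2

Step 2 — sample covariance S[i,j] = (1/(n-1)) · Σ_k (x_{k,i} - mean_i) · (x_{k,j} - mean_j), with n-1 = 4.
  S[A,A] = ((-2.2)·(-2.2) + (2.8)·(2.8) + (-1.2)·(-1.2) + (2.8)·(2.8) + (-2.2)·(-2.2)) / 4 = 26.8/4 = 6.7
  S[A,B] = ((-2.2)·(-2.2) + (2.8)·(-2.2) + (-1.2)·(-2.2) + (2.8)·(2.8) + (-2.2)·(3.8)) / 4 = 0.8/4 = 0.2
  S[B,B] = ((-2.2)·(-2.2) + (-2.2)·(-2.2) + (-2.2)·(-2.2) + (2.8)·(2.8) + (3.8)·(3.8)) / 4 = 36.8/4 = 9.2

S is symmetric (S[j,i] = S[i,j]). Assembling:

S = [[6.7, 0.2],
 [0.2, 9.2]]


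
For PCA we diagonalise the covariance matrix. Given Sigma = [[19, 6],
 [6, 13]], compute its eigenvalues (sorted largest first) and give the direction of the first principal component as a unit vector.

Step 1 — characteristic polynomial of 2×2 Sigma:
  det(Sigma - λI) = λ² - trace · λ + det = 0.
  trace = 19 + 13 = 32, det = 19·13 - (6)² = 211.
Step 2 — discriminant:
  Δ = trace² - 4·det = 1024 - 844 = 180.
Step 3 — eigenvalues:
  λ = (trace ± √Δ)/2 = (32 ± 13.4164)/2,
  λ_1 = 22.7082,  λ_2 = 9.2918.

Step 4 — unit eigenvector for λ_1: solve (Sigma - λ_1 I)v = 0. First row:
  (19 - 22.7082)·v_x + (6)·v_y = 0, i.e. (-3.7082)·v_x + (6)·v_y = 0,
  so v ∝ (b, λ_1 - a) = (6, 3.7082) = u.
  ||u|| = √((6)² + (3.7082)²) = √(49.7508) ≈ 7.0534,
  v_1 = u/||u|| ≈ (0.8507, 0.5257) (||v_1|| = 1).

λ_1 = 22.7082,  λ_2 = 9.2918;  v_1 ≈ (0.8507, 0.5257)


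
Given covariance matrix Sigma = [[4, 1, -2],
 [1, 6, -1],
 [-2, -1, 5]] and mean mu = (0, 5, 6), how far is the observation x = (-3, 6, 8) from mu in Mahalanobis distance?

Step 1 — centre the observation: (x - mu) = (-3, 1, 2).

Step 2 — invert Sigma (cofactor / det for 3×3, or solve directly):
  Sigma^{-1} = [[0.3187, -0.033, 0.1209],
 [-0.033, 0.1758, 0.022],
 [0.1209, 0.022, 0.2527]].

Step 3 — form the quadratic (x - mu)^T · Sigma^{-1} · (x - mu):
  Sigma^{-1} · (x - mu) = (-0.7473, 0.3187, 0.1648).
  (x - mu)^T · [Sigma^{-1} · (x - mu)] = (-3)·(-0.7473) + (1)·(0.3187) + (2)·(0.1648) = 2.8901.

Step 4 — take square root: d = √(2.8901) ≈ 1.7.

d(x, mu) = √(2.8901) ≈ 1.7


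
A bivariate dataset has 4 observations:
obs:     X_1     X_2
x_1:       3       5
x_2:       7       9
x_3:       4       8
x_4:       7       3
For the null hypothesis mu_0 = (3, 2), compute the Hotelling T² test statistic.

Step 1 — sample mean vector:
  mean(X_1) = (3 + 7 + 4 + 7) / 4 = 21/4 = 5.25
  mean(X_2) = (5 + 9 + 8 + 3) / 4 = 25/4 = 6.25
  x̄ = (5.25, 6.25),  deviation x̄ - mu_0 = (5.25, 6.25) - (3, 2) = (2.25, 4.25).

Step 2 — sample covariance matrix, S[i,j] = (1/(n-1)) · Σ_k (x_{k,i} - mean_i) · (x_{k,j} - mean_j), divisor n-1 = 3:
  S[X_1,X_1] = ((-2.25)·(-2.25) + (1.75)·(1.75) + (-1.25)·(-1.25) + (1.75)·(1.75)) / 3 = 12.75/3 = 4.25
  S[X_1,X_2] = ((-2.25)·(-1.25) + (1.75)·(2.75) + (-1.25)·(1.75) + (1.75)·(-3.25)) / 3 = -0.25/3 = -0.0833
  S[X_2,X_2] = ((-1.25)·(-1.25) + (2.75)·(2.75) + (1.75)·(1.75) + (-3.25)·(-3.25)) / 3 = 22.75/3 = 7.5833
  S = [[4.25, -0.0833],
 [-0.0833, 7.5833]].

Step 3 — invert S. det(S) = 4.25·7.5833 - (-0.0833)² = 32.2222.
  S^{-1} = (1/det) · [[d, -b], [-b, a]] = [[0.2353, 0.0026],
 [0.0026, 0.1319]].

Step 4 — quadratic form (x̄ - mu_0)^T · S^{-1} · (x̄ - mu_0):
  S^{-1} · (x̄ - mu_0) = (0.5405, 0.5664),
  (x̄ - mu_0)^T · [...] = (2.25)·(0.5405) + (4.25)·(0.5664) = 3.6233.

Step 5 — scale by n: T² = 4 · 3.6233 = 14.4931.

T² ≈ 14.4931


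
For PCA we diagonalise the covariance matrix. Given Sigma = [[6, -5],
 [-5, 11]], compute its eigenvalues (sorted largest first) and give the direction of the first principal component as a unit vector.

Step 1 — characteristic polynomial of 2×2 Sigma:
  det(Sigma - λI) = λ² - trace · λ + det = 0.
  trace = 6 + 11 = 17, det = 6·11 - (-5)² = 41.
Step 2 — discriminant:
  Δ = trace² - 4·det = 289 - 164 = 125.
Step 3 — eigenvalues:
  λ = (trace ± √Δ)/2 = (17 ± 11.1803)/2,
  λ_1 = 14.0902,  λ_2 = 2.9098.

Step 4 — unit eigenvector for λ_1: solve (Sigma - λ_1 I)v = 0. First row:
  (6 - 14.0902)·v_x + (-5)·v_y = 0, i.e. (-8.0902)·v_x + (-5)·v_y = 0,
  so v ∝ (b, λ_1 - a) = (-5, 8.0902); multiply by -1 so the first entry is positive: u = (5, -8.0902).
  ||u|| = √((5)² + (-8.0902)²) = √(90.4508) ≈ 9.5106,
  v_1 = u/||u|| ≈ (0.5257, -0.8507) (||v_1|| = 1).

λ_1 = 14.0902,  λ_2 = 2.9098;  v_1 ≈ (0.5257, -0.8507)


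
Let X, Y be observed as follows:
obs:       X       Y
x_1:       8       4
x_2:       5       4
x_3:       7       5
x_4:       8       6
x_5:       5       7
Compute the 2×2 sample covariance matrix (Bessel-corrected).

Step 1 — column means:
  mean(X) = (8 + 5 + 7 + 8 + 5) / 5 = 33/5 = 6.6
  mean(Y) = (4 + 4 + 5 + 6 + 7) / 5 = 26/5 = 5.2

Step 2 — sample covariance S[i,j] = (1/(n-1)) · Σ_k (x_{k,i} - mean_i) · (x_{k,j} - mean_j), with n-1 = 4.
  S[X,X] = ((1.4)·(1.4) + (-1.6)·(-1.6) + (0.4)·(0.4) + (1.4)·(1.4) + (-1.6)·(-1.6)) / 4 = 9.2/4 = 2.3
  S[X,Y] = ((1.4)·(-1.2) + (-1.6)·(-1.2) + (0.4)·(-0.2) + (1.4)·(0.8) + (-1.6)·(1.8)) / 4 = -1.6/4 = -0.4
  S[Y,Y] = ((-1.2)·(-1.2) + (-1.2)·(-1.2) + (-0.2)·(-0.2) + (0.8)·(0.8) + (1.8)·(1.8)) / 4 = 6.8/4 = 1.7

S is symmetric (S[j,i] = S[i,j]). Assembling:

S = [[2.3, -0.4],
 [-0.4, 1.7]]


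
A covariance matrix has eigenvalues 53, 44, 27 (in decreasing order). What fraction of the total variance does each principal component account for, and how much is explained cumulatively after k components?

Step 1 — total variance = trace(Sigma) = Σ λ_i = 53 + 44 + 27 = 124.

Step 2 — fraction explained by component i = λ_i / Σ λ:
  PC1: 53/124 = 0.4274
  PC2: 44/124 = 0.3548
  PC3: 27/124 = 0.2177

Step 3 — cumulative fraction after k components = (λ_1 + ... + λ_k) / Σ λ:
  k = 1: 53/124 = 0.4274
  k = 2: (53 + 44)/124 = 97/124 = 0.7823
  k = 3: (53 + 44 + 27)/124 = 124/124 = 1

Summary (fraction, with percent):

explained: PC1 0.4274 (42.74%), PC2 0.3548 (35.48%), PC3 0.2177 (21.77%);  cumulative: 0.4274, 0.7823, 1


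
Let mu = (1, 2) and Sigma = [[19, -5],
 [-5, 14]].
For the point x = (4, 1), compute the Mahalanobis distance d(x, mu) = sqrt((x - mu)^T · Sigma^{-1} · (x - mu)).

Step 1 — centre the observation: (x - mu) = (3, -1).

Step 2 — invert Sigma. det(Sigma) = 19·14 - (-5)² = 241.
  Sigma^{-1} = (1/det) · [[d, -b], [-b, a]] = [[0.0581, 0.0207],
 [0.0207, 0.0788]].

Step 3 — form the quadratic (x - mu)^T · Sigma^{-1} · (x - mu):
  Sigma^{-1} · (x - mu) = (0.1535, -0.0166).
  (x - mu)^T · [Sigma^{-1} · (x - mu)] = (3)·(0.1535) + (-1)·(-0.0166) = 0.4772.

Step 4 — take square root: d = √(0.4772) ≈ 0.6908.

d(x, mu) = √(0.4772) ≈ 0.6908


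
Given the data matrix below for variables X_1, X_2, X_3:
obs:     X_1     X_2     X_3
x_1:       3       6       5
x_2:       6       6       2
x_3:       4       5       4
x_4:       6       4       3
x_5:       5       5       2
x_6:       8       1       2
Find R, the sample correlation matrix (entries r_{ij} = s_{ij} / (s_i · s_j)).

Step 1 — column means:
  mean(X_1) = (3 + 6 + 4 + 6 + 5 + 8) / 6 = 32/6 = 5.3333
  mean(X_2) = (6 + 6 + 5 + 4 + 5 + 1) / 6 = 27/6 = 4.5
  mean(X_3) = (5 + 2 + 4 + 3 + 2 + 2) / 6 = 18/6 = 3

Step 2 — sample variances and covariances s[i,j] = (1/(n-1)) · Σ_k (x_{k,i} - mean_i) · (x_{k,j} - mean_j), with n-1 = 5:
  s[X_1,X_1] = ((-2.3333)·(-2.3333) + (0.6667)·(0.6667) + (-1.3333)·(-1.3333) + (0.6667)·(0.6667) + (-0.3333)·(-0.3333) + (2.6667)·(2.6667)) / 5 = 15.3333/5 = 3.0667
  s[X_1,X_2] = ((-2.3333)·(1.5) + (0.6667)·(1.5) + (-1.3333)·(0.5) + (0.6667)·(-0.5) + (-0.3333)·(0.5) + (2.6667)·(-3.5)) / 5 = -13/5 = -2.6
  s[X_1,X_3] = ((-2.3333)·(2) + (0.6667)·(-1) + (-1.3333)·(1) + (0.6667)·(0) + (-0.3333)·(-1) + (2.6667)·(-1)) / 5 = -9/5 = -1.8
  s[X_2,X_2] = ((1.5)·(1.5) + (1.5)·(1.5) + (0.5)·(0.5) + (-0.5)·(-0.5) + (0.5)·(0.5) + (-3.5)·(-3.5)) / 5 = 17.5/5 = 3.5
  s[X_2,X_3] = ((1.5)·(2) + (1.5)·(-1) + (0.5)·(1) + (-0.5)·(0) + (0.5)·(-1) + (-3.5)·(-1)) / 5 = 5/5 = 1
  s[X_3,X_3] = ((2)·(2) + (-1)·(-1) + (1)·(1) + (0)·(0) + (-1)·(-1) + (-1)·(-1)) / 5 = 8/5 = 1.6
  Sample standard deviations s_i = √(s[i,i]):
  s(X_1) = √(3.0667) = 1.7512
  s(X_2) = √(3.5) = 1.8708
  s(X_3) = √(1.6) = 1.2649

Step 3 — r_{ij} = s_{ij} / (s_i · s_j):
  r[X_1,X_1] = 1 (diagonal).
  r[X_1,X_2] = -2.6 / (1.7512 · 1.8708) = -2.6 / 3.2762 = -0.7936
  r[X_1,X_3] = -1.8 / (1.7512 · 1.2649) = -1.8 / 2.2151 = -0.8126
  r[X_2,X_2] = 1 (diagonal).
  r[X_2,X_3] = 1 / (1.8708 · 1.2649) = 1 / 2.3664 = 0.4226
  r[X_3,X_3] = 1 (diagonal).

R is symmetric with unit diagonal. Assembling:

R = [[1, -0.7936, -0.8126],
 [-0.7936, 1, 0.4226],
 [-0.8126, 0.4226, 1]]


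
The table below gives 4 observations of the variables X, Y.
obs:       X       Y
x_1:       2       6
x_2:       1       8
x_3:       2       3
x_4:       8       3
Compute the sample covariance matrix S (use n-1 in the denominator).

Step 1 — column means:
  mean(X) = (2 + 1 + 2 + 8) / 4 = 13/4 = 3.25
  mean(Y) = (6 + 8 + 3 + 3) / 4 = 20/4 = 5

Step 2 — sample covariance S[i,j] = (1/(n-1)) · Σ_k (x_{k,i} - mean_i) · (x_{k,j} - mean_j), with n-1 = 3.
  S[X,X] = ((-1.25)·(-1.25) + (-2.25)·(-2.25) + (-1.25)·(-1.25) + (4.75)·(4.75)) / 3 = 30.75/3 = 10.25
  S[X,Y] = ((-1.25)·(1) + (-2.25)·(3) + (-1.25)·(-2) + (4.75)·(-2)) / 3 = -15/3 = -5
  S[Y,Y] = ((1)·(1) + (3)·(3) + (-2)·(-2) + (-2)·(-2)) / 3 = 18/3 = 6

S is symmetric (S[j,i] = S[i,j]). Assembling:

S = [[10.25, -5],
 [-5, 6]]


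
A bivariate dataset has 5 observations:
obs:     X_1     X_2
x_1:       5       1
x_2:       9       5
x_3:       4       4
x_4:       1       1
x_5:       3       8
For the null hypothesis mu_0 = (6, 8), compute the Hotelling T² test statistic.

Step 1 — sample mean vector:
  mean(X_1) = (5 + 9 + 4 + 1 + 3) / 5 = 22/5 = 4.4
  mean(X_2) = (1 + 5 + 4 + 1 + 8) / 5 = 19/5 = 3.8
  x̄ = (4.4, 3.8),  deviation x̄ - mu_0 = (4.4, 3.8) - (6, 8) = (-1.6, -4.2).

Step 2 — sample covariance matrix, S[i,j] = (1/(n-1)) · Σ_k (x_{k,i} - mean_i) · (x_{k,j} - mean_j), divisor n-1 = 4:
  S[X_1,X_1] = ((0.6)·(0.6) + (4.6)·(4.6) + (-0.4)·(-0.4) + (-3.4)·(-3.4) + (-1.4)·(-1.4)) / 4 = 35.2/4 = 8.8
  S[X_1,X_2] = ((0.6)·(-2.8) + (4.6)·(1.2) + (-0.4)·(0.2) + (-3.4)·(-2.8) + (-1.4)·(4.2)) / 4 = 7.4/4 = 1.85
  S[X_2,X_2] = ((-2.8)·(-2.8) + (1.2)·(1.2) + (0.2)·(0.2) + (-2.8)·(-2.8) + (4.2)·(4.2)) / 4 = 34.8/4 = 8.7
  S = [[8.8, 1.85],
 [1.85, 8.7]].

Step 3 — invert S. det(S) = 8.8·8.7 - (1.85)² = 73.1375.
  S^{-1} = (1/det) · [[d, -b], [-b, a]] = [[0.119, -0.0253],
 [-0.0253, 0.1203]].

Step 4 — quadratic form (x̄ - mu_0)^T · S^{-1} · (x̄ - mu_0):
  S^{-1} · (x̄ - mu_0) = (-0.0841, -0.4649),
  (x̄ - mu_0)^T · [...] = (-1.6)·(-0.0841) + (-4.2)·(-0.4649) = 2.087.

Step 5 — scale by n: T² = 5 · 2.087 = 10.4351.

T² ≈ 10.4351


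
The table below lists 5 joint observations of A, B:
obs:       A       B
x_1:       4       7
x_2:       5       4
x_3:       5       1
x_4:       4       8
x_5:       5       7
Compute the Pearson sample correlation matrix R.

Step 1 — column means:
  mean(A) = (4 + 5 + 5 + 4 + 5) / 5 = 23/5 = 4.6
  mean(B) = (7 + 4 + 1 + 8 + 7) / 5 = 27/5 = 5.4

Step 2 — sample variances and covariances s[i,j] = (1/(n-1)) · Σ_k (x_{k,i} - mean_i) · (x_{k,j} - mean_j), with n-1 = 4:
  s[A,A] = ((-0.6)·(-0.6) + (0.4)·(0.4) + (0.4)·(0.4) + (-0.6)·(-0.6) + (0.4)·(0.4)) / 4 = 1.2/4 = 0.3
  s[A,B] = ((-0.6)·(1.6) + (0.4)·(-1.4) + (0.4)·(-4.4) + (-0.6)·(2.6) + (0.4)·(1.6)) / 4 = -4.2/4 = -1.05
  s[B,B] = ((1.6)·(1.6) + (-1.4)·(-1.4) + (-4.4)·(-4.4) + (2.6)·(2.6) + (1.6)·(1.6)) / 4 = 33.2/4 = 8.3
  Sample standard deviations s_i = √(s[i,i]):
  s(A) = √(0.3) = 0.5477
  s(B) = √(8.3) = 2.881

Step 3 — r_{ij} = s_{ij} / (s_i · s_j):
  r[A,A] = 1 (diagonal).
  r[A,B] = -1.05 / (0.5477 · 2.881) = -1.05 / 1.578 = -0.6654
  r[B,B] = 1 (diagonal).

R is symmetric with unit diagonal. Assembling:

R = [[1, -0.6654],
 [-0.6654, 1]]


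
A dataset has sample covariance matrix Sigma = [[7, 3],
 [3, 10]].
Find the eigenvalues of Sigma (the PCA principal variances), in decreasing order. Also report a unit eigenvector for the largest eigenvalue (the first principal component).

Step 1 — characteristic polynomial of 2×2 Sigma:
  det(Sigma - λI) = λ² - trace · λ + det = 0.
  trace = 7 + 10 = 17, det = 7·10 - (3)² = 61.
Step 2 — discriminant:
  Δ = trace² - 4·det = 289 - 244 = 45.
Step 3 — eigenvalues:
  λ = (trace ± √Δ)/2 = (17 ± 6.7082)/2,
  λ_1 = 11.8541,  λ_2 = 5.1459.

Step 4 — unit eigenvector for λ_1: solve (Sigma - λ_1 I)v = 0. First row:
  (7 - 11.8541)·v_x + (3)·v_y = 0, i.e. (-4.8541)·v_x + (3)·v_y = 0,
  so v ∝ (b, λ_1 - a) = (3, 4.8541) = u.
  ||u|| = √((3)² + (4.8541)²) = √(32.5623) ≈ 5.7063,
  v_1 = u/||u|| ≈ (0.5257, 0.8507) (||v_1|| = 1).

λ_1 = 11.8541,  λ_2 = 5.1459;  v_1 ≈ (0.5257, 0.8507)


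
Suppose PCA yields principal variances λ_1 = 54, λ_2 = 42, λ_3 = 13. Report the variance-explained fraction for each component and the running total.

Step 1 — total variance = trace(Sigma) = Σ λ_i = 54 + 42 + 13 = 109.

Step 2 — fraction explained by component i = λ_i / Σ λ:
  PC1: 54/109 = 0.4954
  PC2: 42/109 = 0.3853
  PC3: 13/109 = 0.1193

Step 3 — cumulative fraction after k components = (λ_1 + ... + λ_k) / Σ λ:
  k = 1: 54/109 = 0.4954
  k = 2: (54 + 42)/109 = 96/109 = 0.8807
  k = 3: (54 + 42 + 13)/109 = 109/109 = 1

Summary (fraction, with percent):

explained: PC1 0.4954 (49.54%), PC2 0.3853 (38.53%), PC3 0.1193 (11.93%);  cumulative: 0.4954, 0.8807, 1


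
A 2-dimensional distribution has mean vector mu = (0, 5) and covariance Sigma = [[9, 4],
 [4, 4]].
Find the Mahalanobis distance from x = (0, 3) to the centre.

Step 1 — centre the observation: (x - mu) = (0, -2).

Step 2 — invert Sigma. det(Sigma) = 9·4 - (4)² = 20.
  Sigma^{-1} = (1/det) · [[d, -b], [-b, a]] = [[0.2, -0.2],
 [-0.2, 0.45]].

Step 3 — form the quadratic (x - mu)^T · Sigma^{-1} · (x - mu):
  Sigma^{-1} · (x - mu) = (0.4, -0.9).
  (x - mu)^T · [Sigma^{-1} · (x - mu)] = (0)·(0.4) + (-2)·(-0.9) = 1.8.

Step 4 — take square root: d = √(1.8) ≈ 1.3416.

d(x, mu) = √(1.8) ≈ 1.3416


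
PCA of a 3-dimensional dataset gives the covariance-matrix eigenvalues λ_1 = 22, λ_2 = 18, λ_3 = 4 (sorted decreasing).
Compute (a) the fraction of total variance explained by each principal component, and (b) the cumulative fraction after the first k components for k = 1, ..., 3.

Step 1 — total variance = trace(Sigma) = Σ λ_i = 22 + 18 + 4 = 44.

Step 2 — fraction explained by component i = λ_i / Σ λ:
  PC1: 22/44 = 0.5
  PC2: 18/44 = 0.4091
  PC3: 4/44 = 0.0909

Step 3 — cumulative fraction after k components = (λ_1 + ... + λ_k) / Σ λ:
  k = 1: 22/44 = 0.5
  k = 2: (22 + 18)/44 = 40/44 = 0.9091
  k = 3: (22 + 18 + 4)/44 = 44/44 = 1

Summary (fraction, with percent):

explained: PC1 0.5 (50%), PC2 0.4091 (40.91%), PC3 0.0909 (9.09%);  cumulative: 0.5, 0.9091, 1


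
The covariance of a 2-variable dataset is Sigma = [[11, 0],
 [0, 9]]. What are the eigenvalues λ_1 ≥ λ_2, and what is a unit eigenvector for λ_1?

Step 1 — characteristic polynomial of 2×2 Sigma:
  det(Sigma - λI) = λ² - trace · λ + det = 0.
  trace = 11 + 9 = 20, det = 11·9 - (0)² = 99.
Step 2 — discriminant:
  Δ = trace² - 4·det = 400 - 396 = 4.
Step 3 — eigenvalues:
  λ = (trace ± √Δ)/2 = (20 ± 2)/2,
  λ_1 = 11,  λ_2 = 9.

Step 4 — unit eigenvector for λ_1: Sigma is diagonal, so its eigenvectors are the coordinate axes. λ_1 = 11 is the diagonal entry on the first coordinate axis, hence
  v_1 = (1, 0) (||v_1|| = 1).

λ_1 = 11,  λ_2 = 9;  v_1 ≈ (1, 0)


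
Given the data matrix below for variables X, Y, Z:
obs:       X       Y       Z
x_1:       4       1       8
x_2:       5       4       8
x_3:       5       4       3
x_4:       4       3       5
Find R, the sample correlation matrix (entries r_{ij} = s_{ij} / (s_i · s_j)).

Step 1 — column means:
  mean(X) = (4 + 5 + 5 + 4) / 4 = 18/4 = 4.5
  mean(Y) = (1 + 4 + 4 + 3) / 4 = 12/4 = 3
  mean(Z) = (8 + 8 + 3 + 5) / 4 = 24/4 = 6

Step 2 — sample variances and covariances s[i,j] = (1/(n-1)) · Σ_k (x_{k,i} - mean_i) · (x_{k,j} - mean_j), with n-1 = 3:
  s[X,X] = ((-0.5)·(-0.5) + (0.5)·(0.5) + (0.5)·(0.5) + (-0.5)·(-0.5)) / 3 = 1/3 = 0.3333
  s[X,Y] = ((-0.5)·(-2) + (0.5)·(1) + (0.5)·(1) + (-0.5)·(0)) / 3 = 2/3 = 0.6667
  s[X,Z] = ((-0.5)·(2) + (0.5)·(2) + (0.5)·(-3) + (-0.5)·(-1)) / 3 = -1/3 = -0.3333
  s[Y,Y] = ((-2)·(-2) + (1)·(1) + (1)·(1) + (0)·(0)) / 3 = 6/3 = 2
  s[Y,Z] = ((-2)·(2) + (1)·(2) + (1)·(-3) + (0)·(-1)) / 3 = -5/3 = -1.6667
  s[Z,Z] = ((2)·(2) + (2)·(2) + (-3)·(-3) + (-1)·(-1)) / 3 = 18/3 = 6
  Sample standard deviations s_i = √(s[i,i]):
  s(X) = √(0.3333) = 0.5774
  s(Y) = √(2) = 1.4142
  s(Z) = √(6) = 2.4495

Step 3 — r_{ij} = s_{ij} / (s_i · s_j):
  r[X,X] = 1 (diagonal).
  r[X,Y] = 0.6667 / (0.5774 · 1.4142) = 0.6667 / 0.8165 = 0.8165
  r[X,Z] = -0.3333 / (0.5774 · 2.4495) = -0.3333 / 1.4142 = -0.2357
  r[Y,Y] = 1 (diagonal).
  r[Y,Z] = -1.6667 / (1.4142 · 2.4495) = -1.6667 / 3.4641 = -0.4811
  r[Z,Z] = 1 (diagonal).

R is symmetric with unit diagonal. Assembling:

R = [[1, 0.8165, -0.2357],
 [0.8165, 1, -0.4811],
 [-0.2357, -0.4811, 1]]


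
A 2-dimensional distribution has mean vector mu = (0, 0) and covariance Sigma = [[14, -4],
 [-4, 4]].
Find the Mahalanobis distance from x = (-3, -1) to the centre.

Step 1 — centre the observation: (x - mu) = (-3, -1).

Step 2 — invert Sigma. det(Sigma) = 14·4 - (-4)² = 40.
  Sigma^{-1} = (1/det) · [[d, -b], [-b, a]] = [[0.1, 0.1],
 [0.1, 0.35]].

Step 3 — form the quadratic (x - mu)^T · Sigma^{-1} · (x - mu):
  Sigma^{-1} · (x - mu) = (-0.4, -0.65).
  (x - mu)^T · [Sigma^{-1} · (x - mu)] = (-3)·(-0.4) + (-1)·(-0.65) = 1.85.

Step 4 — take square root: d = √(1.85) ≈ 1.3601.

d(x, mu) = √(1.85) ≈ 1.3601


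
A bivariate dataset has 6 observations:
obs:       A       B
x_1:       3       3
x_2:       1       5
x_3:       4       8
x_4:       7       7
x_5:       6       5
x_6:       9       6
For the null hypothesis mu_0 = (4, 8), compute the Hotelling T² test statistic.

Step 1 — sample mean vector:
  mean(A) = (3 + 1 + 4 + 7 + 6 + 9) / 6 = 30/6 = 5
  mean(B) = (3 + 5 + 8 + 7 + 5 + 6) / 6 = 34/6 = 5.6667
  x̄ = (5, 5.6667),  deviation x̄ - mu_0 = (5, 5.6667) - (4, 8) = (1, -2.3333).

Step 2 — sample covariance matrix, S[i,j] = (1/(n-1)) · Σ_k (x_{k,i} - mean_i) · (x_{k,j} - mean_j), divisor n-1 = 5:
  S[A,A] = ((-2)·(-2) + (-4)·(-4) + (-1)·(-1) + (2)·(2) + (1)·(1) + (4)·(4)) / 5 = 42/5 = 8.4
  S[A,B] = ((-2)·(-2.6667) + (-4)·(-0.6667) + (-1)·(2.3333) + (2)·(1.3333) + (1)·(-0.6667) + (4)·(0.3333)) / 5 = 9/5 = 1.8
  S[B,B] = ((-2.6667)·(-2.6667) + (-0.6667)·(-0.6667) + (2.3333)·(2.3333) + (1.3333)·(1.3333) + (-0.6667)·(-0.6667) + (0.3333)·(0.3333)) / 5 = 15.3333/5 = 3.0667
  S = [[8.4, 1.8],
 [1.8, 3.0667]].

Step 3 — invert S. det(S) = 8.4·3.0667 - (1.8)² = 22.52.
  S^{-1} = (1/det) · [[d, -b], [-b, a]] = [[0.1362, -0.0799],
 [-0.0799, 0.373]].

Step 4 — quadratic form (x̄ - mu_0)^T · S^{-1} · (x̄ - mu_0):
  S^{-1} · (x̄ - mu_0) = (0.3227, -0.9503),
  (x̄ - mu_0)^T · [...] = (1)·(0.3227) + (-2.3333)·(-0.9503) = 2.54.

Step 5 — scale by n: T² = 6 · 2.54 = 15.2398.

T² ≈ 15.2398


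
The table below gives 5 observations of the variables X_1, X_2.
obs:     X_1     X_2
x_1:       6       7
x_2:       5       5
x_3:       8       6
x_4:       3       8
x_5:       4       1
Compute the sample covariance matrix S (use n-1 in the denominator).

Step 1 — column means:
  mean(X_1) = (6 + 5 + 8 + 3 + 4) / 5 = 26/5 = 5.2
  mean(X_2) = (7 + 5 + 6 + 8 + 1) / 5 = 27/5 = 5.4

Step 2 — sample covariance S[i,j] = (1/(n-1)) · Σ_k (x_{k,i} - mean_i) · (x_{k,j} - mean_j), with n-1 = 4.
  S[X_1,X_1] = ((0.8)·(0.8) + (-0.2)·(-0.2) + (2.8)·(2.8) + (-2.2)·(-2.2) + (-1.2)·(-1.2)) / 4 = 14.8/4 = 3.7
  S[X_1,X_2] = ((0.8)·(1.6) + (-0.2)·(-0.4) + (2.8)·(0.6) + (-2.2)·(2.6) + (-1.2)·(-4.4)) / 4 = 2.6/4 = 0.65
  S[X_2,X_2] = ((1.6)·(1.6) + (-0.4)·(-0.4) + (0.6)·(0.6) + (2.6)·(2.6) + (-4.4)·(-4.4)) / 4 = 29.2/4 = 7.3

S is symmetric (S[j,i] = S[i,j]). Assembling:

S = [[3.7, 0.65],
 [0.65, 7.3]]
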